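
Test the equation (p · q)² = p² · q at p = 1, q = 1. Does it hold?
Substituting p = 1, q = 1:

LHS = (1 · 1)² = 1
RHS = 1² · 1 = 1

LHS = RHS, so the equation holds at this point.

Answer: Holds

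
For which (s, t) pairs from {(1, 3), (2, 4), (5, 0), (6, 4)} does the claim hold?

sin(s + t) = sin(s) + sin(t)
Testing each pair:
(1, 3): LHS = sin(4) ≈ -0.7568, RHS = sin(3) + sin(1) ≈ 0.9826 → fails
(2, 4): LHS = sin(6) ≈ -0.2794, RHS = sin(4) + sin(2) ≈ 0.1525 → fails
(5, 0): LHS = sin(5) ≈ -0.9589, RHS = sin(5) ≈ -0.9589 → holds
(6, 4): LHS = sin(10) ≈ -0.544, RHS = sin(4) + sin(6) ≈ -1.036 → fails

1 of 4 pairs satisfies the claim.

Answer: (5, 0)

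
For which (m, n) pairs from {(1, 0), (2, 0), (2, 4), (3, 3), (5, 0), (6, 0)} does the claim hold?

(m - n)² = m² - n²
Testing each pair:
(1, 0): LHS = 1, RHS = 1 → holds
(2, 0): LHS = 4, RHS = 4 → holds
(2, 4): LHS = 4, RHS = -12 → fails
(3, 3): LHS = 0, RHS = 0 → holds
(5, 0): LHS = 25, RHS = 25 → holds
(6, 0): LHS = 36, RHS = 36 → holds

5 of 6 pairs satisfy the claim.

Answer: (1, 0), (2, 0), (3, 3), (5, 0), (6, 0)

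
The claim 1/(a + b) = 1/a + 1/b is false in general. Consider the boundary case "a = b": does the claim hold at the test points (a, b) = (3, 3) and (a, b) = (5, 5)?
No, fails at both test points

At (3, 3): LHS = 1/6 ≠ RHS = 2/3
At (5, 5): LHS = 1/10 ≠ RHS = 2/5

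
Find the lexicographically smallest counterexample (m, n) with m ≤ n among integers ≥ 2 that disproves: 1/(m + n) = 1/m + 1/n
(m, n) = (2, 2)

Substituting (2, 2) into the claim:
LHS = 1/(2 + 2) = 1/4
RHS = 1/2 + 1/2 = 1

Since LHS ≠ RHS, this pair disproves the claim, and no lexicographically smaller pair (m ≤ n, integers ≥ 2) does.

For instance (8, 9) is also a counterexample (LHS = 1/17, RHS = 17/72), but it's lexicographically larger.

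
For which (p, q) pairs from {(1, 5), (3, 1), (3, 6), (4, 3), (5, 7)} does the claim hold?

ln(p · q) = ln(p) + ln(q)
Testing each pair:
(1, 5): LHS = ln(5) ≈ 1.609, RHS = ln(5) ≈ 1.609 → holds
(3, 1): LHS = ln(3) ≈ 1.099, RHS = ln(3) ≈ 1.099 → holds
(3, 6): LHS = ln(18) ≈ 2.89, RHS = ln(3) + ln(6) ≈ 2.89 → holds
(4, 3): LHS = ln(12) ≈ 2.485, RHS = ln(3) + ln(4) ≈ 2.485 → holds
(5, 7): LHS = ln(35) ≈ 3.555, RHS = ln(5) + ln(7) ≈ 3.555 → holds

Every pair satisfies the claim.

Answer: All pairs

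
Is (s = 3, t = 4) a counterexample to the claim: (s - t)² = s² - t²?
Yes

Substituting s = 3, t = 4:
LHS = (3 - 4)² = 1
RHS = 3² - 4² = -7

Since LHS ≠ RHS, this pair disproves the claim.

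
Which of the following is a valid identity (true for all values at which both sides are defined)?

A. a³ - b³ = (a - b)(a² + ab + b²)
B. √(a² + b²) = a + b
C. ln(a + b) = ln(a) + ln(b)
A

A: holds — e.g. at (3, 7), both sides equal -316.
B: fails at (4, 6) — LHS = 2·√(13) ≈ 7.211, RHS = 10.
C: fails at (1, 1) — LHS = ln(2) ≈ 0.6931, RHS = 0.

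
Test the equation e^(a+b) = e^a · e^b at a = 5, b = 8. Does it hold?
Substituting a = 5, b = 8:

LHS = e^(5+8) = e^13 ≈ 442413.4
RHS = e^5 · e^8 = e^13 ≈ 442413.4

LHS = RHS, so the equation holds at this point.

Answer: Holds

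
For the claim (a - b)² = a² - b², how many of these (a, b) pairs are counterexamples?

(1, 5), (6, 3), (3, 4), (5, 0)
Testing each pair:
(1, 5): LHS = 16, RHS = -24 → counterexample
(6, 3): LHS = 9, RHS = 27 → counterexample
(3, 4): LHS = 1, RHS = -7 → counterexample
(5, 0): LHS = 25, RHS = 25 → satisfies claim

That makes 3 counterexamples.

Answer: 3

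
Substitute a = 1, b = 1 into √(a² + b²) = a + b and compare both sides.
LHS = √(1² + 1²) = √(2) ≈ 1.414
RHS = 1 + 1 = 2

LHS ≠ RHS (they differ by about 0.5858), so the equation does not hold here.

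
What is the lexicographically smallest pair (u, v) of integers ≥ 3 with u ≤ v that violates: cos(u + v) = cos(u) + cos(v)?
(u, v) = (3, 3)

Substituting (3, 3) into the claim:
LHS = cos(3 + 3) = cos(6) ≈ 0.9602
RHS = cos(3) + cos(3) = 2·cos(3) ≈ -1.98

Since LHS ≠ RHS, this pair disproves the claim, and no lexicographically smaller pair (u ≤ v, integers ≥ 3) does.

For instance (4, 5) is also a counterexample (LHS = cos(9) ≈ -0.9111, RHS = cos(4) + cos(5) ≈ -0.37), but it's lexicographically larger.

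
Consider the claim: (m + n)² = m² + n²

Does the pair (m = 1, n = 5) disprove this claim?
Yes

Substituting m = 1, n = 5:
LHS = (1 + 5)² = 36
RHS = 1² + 5² = 26

Since LHS ≠ RHS, this pair disproves the claim.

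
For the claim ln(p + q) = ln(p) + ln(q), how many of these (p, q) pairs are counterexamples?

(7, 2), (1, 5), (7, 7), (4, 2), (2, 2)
Testing each pair:
(7, 2): LHS = ln(9) ≈ 2.197, RHS = ln(2) + ln(7) ≈ 2.639 → counterexample
(1, 5): LHS = ln(6) ≈ 1.792, RHS = ln(5) ≈ 1.609 → counterexample
(7, 7): LHS = ln(14) ≈ 2.639, RHS = 2·ln(7) ≈ 3.892 → counterexample
(4, 2): LHS = ln(6) ≈ 1.792, RHS = ln(2) + ln(4) ≈ 2.079 → counterexample
(2, 2): LHS = ln(4) ≈ 1.386, RHS = 2·ln(2) ≈ 1.386 → satisfies claim

That makes 4 counterexamples.

Answer: 4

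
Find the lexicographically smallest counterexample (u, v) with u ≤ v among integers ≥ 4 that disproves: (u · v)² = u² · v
(u, v) = (4, 4)

Substituting (4, 4) into the claim:
LHS = (4 · 4)² = 256
RHS = 4² · 4 = 64

Since LHS ≠ RHS, this pair disproves the claim, and no lexicographically smaller pair (u ≤ v, integers ≥ 4) does.

For instance (4, 7) is also a counterexample (LHS = 784, RHS = 112), but it's lexicographically larger.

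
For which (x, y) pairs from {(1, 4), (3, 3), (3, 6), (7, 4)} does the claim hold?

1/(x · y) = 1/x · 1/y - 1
None

Testing each pair:
(1, 4): LHS = 1/4, RHS = -3/4 → fails
(3, 3): LHS = 1/9, RHS = -8/9 → fails
(3, 6): LHS = 1/18, RHS = -17/18 → fails
(7, 4): LHS = 1/28, RHS = -27/28 → fails

No pair satisfies the claim.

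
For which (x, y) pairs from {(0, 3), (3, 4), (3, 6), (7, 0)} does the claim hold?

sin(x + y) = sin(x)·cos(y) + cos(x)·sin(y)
All pairs

Testing each pair:
(0, 3): LHS = sin(3) ≈ 0.1411, RHS = sin(3) ≈ 0.1411 → holds
(3, 4): LHS = sin(7) ≈ 0.657, RHS = sin(3)·cos(4) + sin(4)·cos(3) ≈ 0.657 → holds
(3, 6): LHS = sin(9) ≈ 0.4121, RHS = sin(3)·cos(6) + sin(6)·cos(3) ≈ 0.4121 → holds
(7, 0): LHS = sin(7) ≈ 0.657, RHS = sin(7) ≈ 0.657 → holds

Every pair satisfies the claim.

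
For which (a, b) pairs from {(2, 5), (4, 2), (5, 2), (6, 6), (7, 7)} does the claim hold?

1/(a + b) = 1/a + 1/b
None

Testing each pair:
(2, 5): LHS = 1/7, RHS = 7/10 → fails
(4, 2): LHS = 1/6, RHS = 3/4 → fails
(5, 2): LHS = 1/7, RHS = 7/10 → fails
(6, 6): LHS = 1/12, RHS = 1/3 → fails
(7, 7): LHS = 1/14, RHS = 2/7 → fails

No pair satisfies the claim.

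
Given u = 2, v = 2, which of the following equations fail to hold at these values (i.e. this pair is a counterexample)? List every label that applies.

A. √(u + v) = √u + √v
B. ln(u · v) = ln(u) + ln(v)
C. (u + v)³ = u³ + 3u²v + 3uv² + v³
A

Evaluating each claim at the given values:
A. LHS = 2, RHS = 2·√(2) ≈ 2.828 → fails here (LHS ≠ RHS)
B. LHS = ln(4) ≈ 1.386, RHS = 2·ln(2) ≈ 1.386 → holds here (LHS = RHS)
C. LHS = 64, RHS = 64 → holds here (LHS = RHS)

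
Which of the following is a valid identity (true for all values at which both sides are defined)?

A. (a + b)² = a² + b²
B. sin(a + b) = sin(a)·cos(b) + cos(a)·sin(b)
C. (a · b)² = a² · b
B

A: fails at (3, 4) — LHS = 49, RHS = 25.
B: holds — e.g. at (1, 1), both sides equal sin(2) ≈ 0.9093.
C: fails at (1, 4) — LHS = 16, RHS = 4.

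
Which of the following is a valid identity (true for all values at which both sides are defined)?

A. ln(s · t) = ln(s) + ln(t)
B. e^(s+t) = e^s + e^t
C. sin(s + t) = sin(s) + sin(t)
A: holds — e.g. at (2, 2), both sides equal ln(4) ≈ 1.386.
B: fails at (3, 4) — LHS = e^7 ≈ 1097, RHS = e^3 + e^4 ≈ 74.68.
C: fails at (4, 6) — LHS = sin(10) ≈ -0.544, RHS = sin(4) + sin(6) ≈ -1.036.

Answer: A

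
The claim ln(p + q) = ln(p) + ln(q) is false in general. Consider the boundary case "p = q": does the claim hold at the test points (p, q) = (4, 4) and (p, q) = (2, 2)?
At (4, 4): LHS = ln(8) ≈ 2.079 ≠ RHS = 2·ln(4) ≈ 2.773
At (2, 2): LHS = ln(4) ≈ 1.386, RHS = 2·ln(2) ≈ 1.386 → equal

Answer: Only at (2, 2)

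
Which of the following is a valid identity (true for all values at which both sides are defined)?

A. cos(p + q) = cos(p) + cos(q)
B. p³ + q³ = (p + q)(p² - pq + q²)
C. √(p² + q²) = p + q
A: fails at (4, 6) — LHS = cos(10) ≈ -0.8391, RHS = cos(4) + cos(6) ≈ 0.3065.
B: holds — e.g. at (1, 4), both sides equal 65.
C: fails at (3, 3) — LHS = 3·√(2) ≈ 4.243, RHS = 6.

Answer: B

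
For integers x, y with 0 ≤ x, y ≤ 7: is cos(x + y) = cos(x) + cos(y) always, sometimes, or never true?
The claim fails for every pair in the range. For instance at (x, y) = (7, 1): LHS = cos(8) ≈ -0.1455, RHS = cos(1) + cos(7) ≈ 1.294.

Answer: Never true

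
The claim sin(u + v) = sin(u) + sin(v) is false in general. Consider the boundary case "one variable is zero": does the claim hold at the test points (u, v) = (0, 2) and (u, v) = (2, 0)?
At (0, 2): LHS = sin(2) ≈ 0.9093, RHS = sin(2) ≈ 0.9093 → equal
At (2, 0): LHS = sin(2) ≈ 0.9093, RHS = sin(2) ≈ 0.9093 → equal

So the claim does hold at both of these boundary points, even though it is not an identity.

Answer: Yes, holds at both test points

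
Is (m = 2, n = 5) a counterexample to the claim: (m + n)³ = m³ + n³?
Substituting m = 2, n = 5:
LHS = (2 + 5)³ = 343
RHS = 2³ + 5³ = 133

Since LHS ≠ RHS, this pair disproves the claim.

Answer: Yes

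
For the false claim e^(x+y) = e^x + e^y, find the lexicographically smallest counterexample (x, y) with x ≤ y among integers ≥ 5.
Substituting (5, 5) into the claim:
LHS = e^(5+5) = e^10 ≈ 22026.5
RHS = e^5 + e^5 = 2·e^5 ≈ 296.8

Since LHS ≠ RHS, this pair disproves the claim, and no lexicographically smaller pair (x ≤ y, integers ≥ 5) does.

For instance (5, 6) is also a counterexample (LHS = e^11 ≈ 59874.1, RHS = e^5 + e^6 ≈ 551.8), but it's lexicographically larger.

Answer: (x, y) = (5, 5)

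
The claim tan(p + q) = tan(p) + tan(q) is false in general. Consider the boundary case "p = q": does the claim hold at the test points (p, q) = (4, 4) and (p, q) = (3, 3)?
No, fails at both test points

At (4, 4): LHS = tan(8) ≈ -6.8 ≠ RHS = 2·tan(4) ≈ 2.316
At (3, 3): LHS = tan(6) ≈ -0.291 ≠ RHS = 2·tan(3) ≈ -0.2851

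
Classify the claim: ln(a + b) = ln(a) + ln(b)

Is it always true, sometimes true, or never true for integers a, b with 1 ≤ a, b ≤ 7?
It holds at (a, b) = (2, 2) (both sides equal ln(4) ≈ 1.386), but fails at (a, b) = (2, 7) (LHS = ln(9) ≈ 2.197, RHS = ln(2) + ln(7) ≈ 2.639).

Answer: Sometimes true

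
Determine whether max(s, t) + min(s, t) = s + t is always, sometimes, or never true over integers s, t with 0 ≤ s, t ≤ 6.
Always true

The identity holds for every pair in the range. For instance at (s, t) = (1, 5): both sides equal 6.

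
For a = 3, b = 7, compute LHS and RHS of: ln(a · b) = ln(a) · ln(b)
LHS = ln(3 · 7) = ln(21) ≈ 3.045
RHS = ln(3) · ln(7) ≈ 2.138

LHS ≠ RHS (they differ by about 0.9067), so the equation does not hold here.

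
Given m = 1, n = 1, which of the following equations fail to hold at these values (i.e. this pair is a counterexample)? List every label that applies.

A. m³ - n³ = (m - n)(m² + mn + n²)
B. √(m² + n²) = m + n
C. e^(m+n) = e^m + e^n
B, C

Evaluating each claim at the given values:
A. LHS = 0, RHS = 0 → holds here (LHS = RHS)
B. LHS = √(2) ≈ 1.414, RHS = 2 → fails here (LHS ≠ RHS)
C. LHS = e^2 ≈ 7.389, RHS = 2·e ≈ 5.437 → fails here (LHS ≠ RHS)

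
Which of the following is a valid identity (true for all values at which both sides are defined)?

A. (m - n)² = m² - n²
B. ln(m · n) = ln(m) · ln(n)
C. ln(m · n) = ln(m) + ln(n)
A: fails at (0, 1) — LHS = 1, RHS = -1.
B: fails at (5, 5) — LHS = ln(25) ≈ 3.219, RHS = ln(5)² ≈ 2.59.
C: holds — e.g. at (4, 4), both sides equal ln(16) ≈ 2.773.

Answer: C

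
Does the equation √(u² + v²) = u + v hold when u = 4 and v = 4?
Fails

Substituting u = 4, v = 4:

LHS = √(4² + 4²) = 4·√(2) ≈ 5.657
RHS = 4 + 4 = 8

LHS ≠ RHS, so the equation does not hold at this point.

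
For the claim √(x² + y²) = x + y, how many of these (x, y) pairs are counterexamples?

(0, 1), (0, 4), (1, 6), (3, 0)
Testing each pair:
(0, 1): LHS = 1, RHS = 1 → satisfies claim
(0, 4): LHS = 4, RHS = 4 → satisfies claim
(1, 6): LHS = √(37) ≈ 6.083, RHS = 7 → counterexample
(3, 0): LHS = 3, RHS = 3 → satisfies claim

That makes 1 counterexample.

Answer: 1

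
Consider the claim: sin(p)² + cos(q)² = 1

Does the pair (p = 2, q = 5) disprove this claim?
Substituting p = 2, q = 5:
LHS = sin(2)² + cos(5)² ≈ 0.9073
RHS = 1

Since LHS ≠ RHS, this pair disproves the claim.

Answer: Yes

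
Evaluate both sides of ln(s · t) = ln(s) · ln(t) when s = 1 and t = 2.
LHS = ln(1 · 2) = ln(2) ≈ 0.6931
RHS = ln(1) · ln(2) = 0

LHS ≠ RHS (they differ by about 0.6931), so the equation does not hold here.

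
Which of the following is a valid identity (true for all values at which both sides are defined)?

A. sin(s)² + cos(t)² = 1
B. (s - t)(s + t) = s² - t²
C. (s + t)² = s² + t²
A: fails at (2, 7) — LHS = cos(7)² + sin(2)² ≈ 1.395, RHS = 1.
B: holds — e.g. at (3, 5), both sides equal -16.
C: fails at (3, 4) — LHS = 49, RHS = 25.

Answer: B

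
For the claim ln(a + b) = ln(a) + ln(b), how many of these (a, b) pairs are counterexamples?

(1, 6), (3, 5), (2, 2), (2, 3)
Testing each pair:
(1, 6): LHS = ln(7) ≈ 1.946, RHS = ln(6) ≈ 1.792 → counterexample
(3, 5): LHS = ln(8) ≈ 2.079, RHS = ln(3) + ln(5) ≈ 2.708 → counterexample
(2, 2): LHS = ln(4) ≈ 1.386, RHS = 2·ln(2) ≈ 1.386 → satisfies claim
(2, 3): LHS = ln(5) ≈ 1.609, RHS = ln(2) + ln(3) ≈ 1.792 → counterexample

That makes 3 counterexamples.

Answer: 3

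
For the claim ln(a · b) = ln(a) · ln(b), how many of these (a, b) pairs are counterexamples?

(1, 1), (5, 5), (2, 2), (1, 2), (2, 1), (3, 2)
5

Testing each pair:
(1, 1): LHS = 0, RHS = 0 → satisfies claim
(5, 5): LHS = ln(25) ≈ 3.219, RHS = ln(5)² ≈ 2.59 → counterexample
(2, 2): LHS = ln(4) ≈ 1.386, RHS = ln(2)² ≈ 0.4805 → counterexample
(1, 2): LHS = ln(2) ≈ 0.6931, RHS = 0 → counterexample
(2, 1): LHS = ln(2) ≈ 0.6931, RHS = 0 → counterexample
(3, 2): LHS = ln(6) ≈ 1.792, RHS = ln(2)·ln(3) ≈ 0.7615 → counterexample

That makes 5 counterexamples.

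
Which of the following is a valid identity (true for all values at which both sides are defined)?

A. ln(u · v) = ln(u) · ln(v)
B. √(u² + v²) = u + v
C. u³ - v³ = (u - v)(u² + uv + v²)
C

A: fails at (3, 3) — LHS = ln(9) ≈ 2.197, RHS = ln(3)² ≈ 1.207.
B: fails at (4, 6) — LHS = 2·√(13) ≈ 7.211, RHS = 10.
C: holds — e.g. at (6, 7), both sides equal -127.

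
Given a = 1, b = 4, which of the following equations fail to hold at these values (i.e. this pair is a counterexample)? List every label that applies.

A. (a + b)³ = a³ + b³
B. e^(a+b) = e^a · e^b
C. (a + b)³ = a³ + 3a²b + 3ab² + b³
Evaluating each claim at the given values:
A. LHS = 125, RHS = 65 → fails here (LHS ≠ RHS)
B. LHS = e^5 ≈ 148.4, RHS = e^5 ≈ 148.4 → holds here (LHS = RHS)
C. LHS = 125, RHS = 125 → holds here (LHS = RHS)

Answer: A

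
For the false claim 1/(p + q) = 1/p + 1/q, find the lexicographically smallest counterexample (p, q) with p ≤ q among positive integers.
Substituting (1, 1) into the claim:
LHS = 1/(1 + 1) = 1/2
RHS = 1/1 + 1/1 = 2

Since LHS ≠ RHS, this pair disproves the claim, and no lexicographically smaller pair (p ≤ q, positive integers) does.

For instance (1, 7) is also a counterexample (LHS = 1/8, RHS = 8/7), but it's lexicographically larger.

Answer: (p, q) = (1, 1)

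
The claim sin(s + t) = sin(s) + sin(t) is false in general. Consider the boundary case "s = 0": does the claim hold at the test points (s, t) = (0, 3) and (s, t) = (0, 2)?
Yes, holds at both test points

At (0, 3): LHS = sin(3) ≈ 0.1411, RHS = sin(3) ≈ 0.1411 → equal
At (0, 2): LHS = sin(2) ≈ 0.9093, RHS = sin(2) ≈ 0.9093 → equal

So the claim does hold at both of these boundary points, even though it is not an identity.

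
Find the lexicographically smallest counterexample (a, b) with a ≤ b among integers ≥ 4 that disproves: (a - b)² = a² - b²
At (4, 4): both sides equal 0, so it holds there.

Substituting (4, 5) into the claim:
LHS = (4 - 5)² = 1
RHS = 4² - 5² = -9

Since LHS ≠ RHS, this pair disproves the claim, and no lexicographically smaller pair (a ≤ b, integers ≥ 4) does.

For instance (9, 10) is also a counterexample (LHS = 1, RHS = -19), but it's lexicographically larger.

Answer: (a, b) = (4, 5)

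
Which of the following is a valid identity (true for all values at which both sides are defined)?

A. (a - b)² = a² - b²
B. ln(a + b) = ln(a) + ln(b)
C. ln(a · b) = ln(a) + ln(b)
C

A: fails at (4, 5) — LHS = 1, RHS = -9.
B: fails at (1, 4) — LHS = ln(5) ≈ 1.609, RHS = ln(4) ≈ 1.386.
C: holds — e.g. at (1, 5), both sides equal ln(5) ≈ 1.609.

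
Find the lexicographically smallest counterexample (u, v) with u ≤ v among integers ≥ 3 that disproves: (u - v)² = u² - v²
(u, v) = (3, 4)

Substituting (3, 4) into the claim:
LHS = (3 - 4)² = 1
RHS = 3² - 4² = -7

Since LHS ≠ RHS, this pair disproves the claim, and no lexicographically smaller pair (u ≤ v, integers ≥ 3) does.

For instance (4, 6) is also a counterexample (LHS = 4, RHS = -20), but it's lexicographically larger.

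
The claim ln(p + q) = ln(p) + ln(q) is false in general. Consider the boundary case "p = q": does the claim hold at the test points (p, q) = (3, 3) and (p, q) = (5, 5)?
At (3, 3): LHS = ln(6) ≈ 1.792 ≠ RHS = 2·ln(3) ≈ 2.197
At (5, 5): LHS = ln(10) ≈ 2.303 ≠ RHS = 2·ln(5) ≈ 3.219

Answer: No, fails at both test points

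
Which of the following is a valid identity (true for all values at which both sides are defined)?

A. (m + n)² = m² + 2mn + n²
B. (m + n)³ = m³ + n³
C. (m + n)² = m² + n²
A: holds — e.g. at (1, 2), both sides equal 9.
B: fails at (3, 3) — LHS = 216, RHS = 54.
C: fails at (4, 6) — LHS = 100, RHS = 52.

Answer: A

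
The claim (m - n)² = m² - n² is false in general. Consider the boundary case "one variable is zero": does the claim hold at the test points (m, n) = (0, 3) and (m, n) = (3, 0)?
Only at (3, 0)

At (0, 3): LHS = 9 ≠ RHS = -9
At (3, 0): LHS = 9, RHS = 9 → equal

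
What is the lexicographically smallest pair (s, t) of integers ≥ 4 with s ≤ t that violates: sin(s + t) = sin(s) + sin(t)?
Substituting (4, 4) into the claim:
LHS = sin(4 + 4) = sin(8) ≈ 0.9894
RHS = sin(4) + sin(4) = 2·sin(4) ≈ -1.514

Since LHS ≠ RHS, this pair disproves the claim, and no lexicographically smaller pair (s ≤ t, integers ≥ 4) does.

For instance (4, 8) is also a counterexample (LHS = sin(12) ≈ -0.5366, RHS = sin(4) + sin(8) ≈ 0.2326), but it's lexicographically larger.

Answer: (s, t) = (4, 4)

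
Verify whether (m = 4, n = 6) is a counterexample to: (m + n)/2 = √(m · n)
Yes

Substituting m = 4, n = 6:
LHS = (4 + 6)/2 = 5
RHS = √(4 · 6) = 2·√(6) ≈ 4.899

Since LHS ≠ RHS, this pair disproves the claim.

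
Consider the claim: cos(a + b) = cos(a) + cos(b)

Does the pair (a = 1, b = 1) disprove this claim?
Substituting a = 1, b = 1:
LHS = cos(1 + 1) = cos(2) ≈ -0.4161
RHS = cos(1) + cos(1) = 2·cos(1) ≈ 1.081

Since LHS ≠ RHS, this pair disproves the claim.

Answer: Yes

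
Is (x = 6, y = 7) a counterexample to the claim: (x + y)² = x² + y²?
Yes

Substituting x = 6, y = 7:
LHS = (6 + 7)² = 169
RHS = 6² + 7² = 85

Since LHS ≠ RHS, this pair disproves the claim.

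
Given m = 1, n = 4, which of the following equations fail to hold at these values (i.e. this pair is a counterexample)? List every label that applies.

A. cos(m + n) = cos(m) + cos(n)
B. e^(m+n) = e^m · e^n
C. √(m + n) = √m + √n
Evaluating each claim at the given values:
A. LHS = cos(5) ≈ 0.2837, RHS = cos(4) + cos(1) ≈ -0.1133 → fails here (LHS ≠ RHS)
B. LHS = e^5 ≈ 148.4, RHS = e^5 ≈ 148.4 → holds here (LHS = RHS)
C. LHS = √(5) ≈ 2.236, RHS = 3 → fails here (LHS ≠ RHS)

Answer: A, C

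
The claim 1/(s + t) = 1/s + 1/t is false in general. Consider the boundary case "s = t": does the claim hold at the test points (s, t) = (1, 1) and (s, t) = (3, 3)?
No, fails at both test points

At (1, 1): LHS = 1/2 ≠ RHS = 2
At (3, 3): LHS = 1/6 ≠ RHS = 2/3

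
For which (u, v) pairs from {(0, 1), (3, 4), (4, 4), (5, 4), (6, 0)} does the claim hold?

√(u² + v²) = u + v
Testing each pair:
(0, 1): LHS = 1, RHS = 1 → holds
(3, 4): LHS = 5, RHS = 7 → fails
(4, 4): LHS = 4·√(2) ≈ 5.657, RHS = 8 → fails
(5, 4): LHS = √(41) ≈ 6.403, RHS = 9 → fails
(6, 0): LHS = 6, RHS = 6 → holds

2 of 5 pairs satisfy the claim.

Answer: (0, 1), (6, 0)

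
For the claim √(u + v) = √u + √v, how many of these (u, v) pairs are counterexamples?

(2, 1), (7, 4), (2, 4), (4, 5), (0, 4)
Testing each pair:
(2, 1): LHS = √(3) ≈ 1.732, RHS = 1 + √(2) ≈ 2.414 → counterexample
(7, 4): LHS = √(11) ≈ 3.317, RHS = 2 + √(7) ≈ 4.646 → counterexample
(2, 4): LHS = √(6) ≈ 2.449, RHS = √(2) + 2 ≈ 3.414 → counterexample
(4, 5): LHS = 3, RHS = 2 + √(5) ≈ 4.236 → counterexample
(0, 4): LHS = 2, RHS = 2 → satisfies claim

That makes 4 counterexamples.

Answer: 4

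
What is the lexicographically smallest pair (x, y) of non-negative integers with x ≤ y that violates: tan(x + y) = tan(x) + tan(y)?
(x, y) = (1, 1)

Substituting (1, 1) into the claim:
LHS = tan(1 + 1) = tan(2) ≈ -2.185
RHS = tan(1) + tan(1) = 2·tan(1) ≈ 3.115

Since LHS ≠ RHS, this pair disproves the claim, and no lexicographically smaller pair (x ≤ y, non-negative integers) does.

For instance (2, 7) is also a counterexample (LHS = tan(9) ≈ -0.4523, RHS = tan(2) + tan(7) ≈ -1.314), but it's lexicographically larger.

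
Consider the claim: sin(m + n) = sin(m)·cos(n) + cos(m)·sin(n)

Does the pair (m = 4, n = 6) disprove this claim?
No

Substituting m = 4, n = 6:
LHS = sin(4 + 6) = sin(10) ≈ -0.544
RHS = sin(4)·cos(6) + cos(4)·sin(6) = sin(4)·cos(6) + sin(6)·cos(4) ≈ -0.544

The sides agree, so this pair does not disprove the claim.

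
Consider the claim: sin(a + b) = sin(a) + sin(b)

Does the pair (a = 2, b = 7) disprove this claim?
Substituting a = 2, b = 7:
LHS = sin(2 + 7) = sin(9) ≈ 0.4121
RHS = sin(2) + sin(7) ≈ 1.566

Since LHS ≠ RHS, this pair disproves the claim.

Answer: Yes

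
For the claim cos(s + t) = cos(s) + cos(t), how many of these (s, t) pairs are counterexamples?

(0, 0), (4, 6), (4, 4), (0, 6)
Testing each pair:
(0, 0): LHS = 1, RHS = 2 → counterexample
(4, 6): LHS = cos(10) ≈ -0.8391, RHS = cos(4) + cos(6) ≈ 0.3065 → counterexample
(4, 4): LHS = cos(8) ≈ -0.1455, RHS = 2·cos(4) ≈ -1.307 → counterexample
(0, 6): LHS = cos(6) ≈ 0.9602, RHS = cos(6) + 1 ≈ 1.96 → counterexample

That makes 4 counterexamples.

Answer: 4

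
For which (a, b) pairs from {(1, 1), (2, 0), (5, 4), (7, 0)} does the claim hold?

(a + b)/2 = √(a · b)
Testing each pair:
(1, 1): LHS = 1, RHS = 1 → holds
(2, 0): LHS = 1, RHS = 0 → fails
(5, 4): LHS = 9/2, RHS = 2·√(5) ≈ 4.472 → fails
(7, 0): LHS = 7/2, RHS = 0 → fails

1 of 4 pairs satisfies the claim.

Answer: (1, 1)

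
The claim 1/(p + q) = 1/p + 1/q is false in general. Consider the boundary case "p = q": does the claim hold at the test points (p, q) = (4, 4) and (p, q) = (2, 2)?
No, fails at both test points

At (4, 4): LHS = 1/8 ≠ RHS = 1/2
At (2, 2): LHS = 1/4 ≠ RHS = 1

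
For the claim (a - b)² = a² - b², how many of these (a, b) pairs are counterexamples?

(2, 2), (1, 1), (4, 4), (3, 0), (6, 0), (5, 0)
0

Testing each pair:
(2, 2): LHS = 0, RHS = 0 → satisfies claim
(1, 1): LHS = 0, RHS = 0 → satisfies claim
(4, 4): LHS = 0, RHS = 0 → satisfies claim
(3, 0): LHS = 9, RHS = 9 → satisfies claim
(6, 0): LHS = 36, RHS = 36 → satisfies claim
(5, 0): LHS = 25, RHS = 25 → satisfies claim

That makes 0 counterexamples.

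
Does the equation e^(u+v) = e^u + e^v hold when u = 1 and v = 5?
Fails

Substituting u = 1, v = 5:

LHS = e^(1+5) = e^6 ≈ 403.4
RHS = e^1 + e^5 = e + e^5 ≈ 151.1

LHS ≠ RHS, so the equation does not hold at this point.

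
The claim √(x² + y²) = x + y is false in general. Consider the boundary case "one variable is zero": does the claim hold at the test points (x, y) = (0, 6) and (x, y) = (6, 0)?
Yes, holds at both test points

At (0, 6): LHS = 6, RHS = 6 → equal
At (6, 0): LHS = 6, RHS = 6 → equal

So the claim does hold at both of these boundary points, even though it is not an identity.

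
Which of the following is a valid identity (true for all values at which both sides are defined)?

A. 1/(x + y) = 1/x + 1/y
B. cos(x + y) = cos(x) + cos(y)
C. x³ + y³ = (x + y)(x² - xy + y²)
C

A: fails at (2, 5) — LHS = 1/7, RHS = 7/10.
B: fails at (1, 4) — LHS = cos(5) ≈ 0.2837, RHS = cos(4) + cos(1) ≈ -0.1133.
C: holds — e.g. at (3, 7), both sides equal 370.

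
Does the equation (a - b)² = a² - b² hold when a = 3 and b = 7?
Fails

Substituting a = 3, b = 7:

LHS = (3 - 7)² = 16
RHS = 3² - 7² = -40

LHS ≠ RHS, so the equation does not hold at this point.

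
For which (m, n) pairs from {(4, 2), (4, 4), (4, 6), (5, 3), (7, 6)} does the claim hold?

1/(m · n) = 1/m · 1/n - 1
Testing each pair:
(4, 2): LHS = 1/8, RHS = -7/8 → fails
(4, 4): LHS = 1/16, RHS = -15/16 → fails
(4, 6): LHS = 1/24, RHS = -23/24 → fails
(5, 3): LHS = 1/15, RHS = -14/15 → fails
(7, 6): LHS = 1/42, RHS = -41/42 → fails

No pair satisfies the claim.

Answer: None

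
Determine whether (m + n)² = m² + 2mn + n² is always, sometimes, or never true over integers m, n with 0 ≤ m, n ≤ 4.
Always true

The identity holds for every pair in the range. For instance at (m, n) = (2, 3): both sides equal 25.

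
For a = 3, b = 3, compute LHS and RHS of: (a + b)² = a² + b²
LHS = (3 + 3)² = 36
RHS = 3² + 3² = 18

LHS ≠ RHS, so the equation does not hold here.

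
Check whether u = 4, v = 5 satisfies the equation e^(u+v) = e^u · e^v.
Holds

Substituting u = 4, v = 5:

LHS = e^(4+5) = e^9 ≈ 8103
RHS = e^4 · e^5 = e^9 ≈ 8103

LHS = RHS, so the equation holds at this point.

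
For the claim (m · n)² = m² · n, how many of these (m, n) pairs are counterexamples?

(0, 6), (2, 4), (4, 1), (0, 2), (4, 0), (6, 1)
1

Testing each pair:
(0, 6): LHS = 0, RHS = 0 → satisfies claim
(2, 4): LHS = 64, RHS = 16 → counterexample
(4, 1): LHS = 16, RHS = 16 → satisfies claim
(0, 2): LHS = 0, RHS = 0 → satisfies claim
(4, 0): LHS = 0, RHS = 0 → satisfies claim
(6, 1): LHS = 36, RHS = 36 → satisfies claim

That makes 1 counterexample.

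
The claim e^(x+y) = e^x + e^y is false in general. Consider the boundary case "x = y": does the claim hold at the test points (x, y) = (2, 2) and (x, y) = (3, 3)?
No, fails at both test points

At (2, 2): LHS = e^4 ≈ 54.6 ≠ RHS = 2·e^2 ≈ 14.78
At (3, 3): LHS = e^6 ≈ 403.4 ≠ RHS = 2·e^3 ≈ 40.17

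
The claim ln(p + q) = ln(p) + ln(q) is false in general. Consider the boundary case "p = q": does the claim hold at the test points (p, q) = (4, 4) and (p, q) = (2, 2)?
At (4, 4): LHS = ln(8) ≈ 2.079 ≠ RHS = 2·ln(4) ≈ 2.773
At (2, 2): LHS = ln(4) ≈ 1.386, RHS = 2·ln(2) ≈ 1.386 → equal

Answer: Only at (2, 2)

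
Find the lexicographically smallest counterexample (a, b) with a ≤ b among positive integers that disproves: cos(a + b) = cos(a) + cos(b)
(a, b) = (1, 1)

Substituting (1, 1) into the claim:
LHS = cos(1 + 1) = cos(2) ≈ -0.4161
RHS = cos(1) + cos(1) = 2·cos(1) ≈ 1.081

Since LHS ≠ RHS, this pair disproves the claim, and no lexicographically smaller pair (a ≤ b, positive integers) does.

For instance (7, 7) is also a counterexample (LHS = cos(14) ≈ 0.1367, RHS = 2·cos(7) ≈ 1.508), but it's lexicographically larger.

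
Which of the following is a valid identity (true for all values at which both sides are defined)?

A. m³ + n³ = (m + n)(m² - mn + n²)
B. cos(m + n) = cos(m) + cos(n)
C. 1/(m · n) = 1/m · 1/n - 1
A: holds — e.g. at (3, 5), both sides equal 152.
B: fails at (1, 2) — LHS = cos(3) ≈ -0.99, RHS = cos(2) + cos(1) ≈ 0.1242.
C: fails at (5, 8) — LHS = 1/40, RHS = -39/40.

Answer: A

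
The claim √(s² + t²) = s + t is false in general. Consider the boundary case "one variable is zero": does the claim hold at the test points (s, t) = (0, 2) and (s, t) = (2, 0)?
At (0, 2): LHS = 2, RHS = 2 → equal
At (2, 0): LHS = 2, RHS = 2 → equal

So the claim does hold at both of these boundary points, even though it is not an identity.

Answer: Yes, holds at both test points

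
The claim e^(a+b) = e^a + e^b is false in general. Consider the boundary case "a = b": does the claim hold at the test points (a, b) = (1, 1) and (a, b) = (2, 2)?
At (1, 1): LHS = e^2 ≈ 7.389 ≠ RHS = 2·e ≈ 5.437
At (2, 2): LHS = e^4 ≈ 54.6 ≠ RHS = 2·e^2 ≈ 14.78

Answer: No, fails at both test points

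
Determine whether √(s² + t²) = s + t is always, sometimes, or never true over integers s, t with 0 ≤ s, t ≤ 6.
It holds at (s, t) = (6, 0) (both sides equal 6), but fails at (s, t) = (5, 6) (LHS = √(61) ≈ 7.81, RHS = 11).

Answer: Sometimes true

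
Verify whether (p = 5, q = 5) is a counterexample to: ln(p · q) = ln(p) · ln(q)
Yes

Substituting p = 5, q = 5:
LHS = ln(5 · 5) = ln(25) ≈ 3.219
RHS = ln(5) · ln(5) = ln(5)² ≈ 2.59

Since LHS ≠ RHS, this pair disproves the claim.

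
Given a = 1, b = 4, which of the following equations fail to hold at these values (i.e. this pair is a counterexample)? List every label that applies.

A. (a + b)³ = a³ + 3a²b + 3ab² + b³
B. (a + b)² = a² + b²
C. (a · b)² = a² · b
Evaluating each claim at the given values:
A. LHS = 125, RHS = 125 → holds here (LHS = RHS)
B. LHS = 25, RHS = 17 → fails here (LHS ≠ RHS)
C. LHS = 16, RHS = 4 → fails here (LHS ≠ RHS)

Answer: B, C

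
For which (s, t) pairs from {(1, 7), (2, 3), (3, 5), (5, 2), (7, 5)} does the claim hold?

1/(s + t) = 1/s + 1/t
Testing each pair:
(1, 7): LHS = 1/8, RHS = 8/7 → fails
(2, 3): LHS = 1/5, RHS = 5/6 → fails
(3, 5): LHS = 1/8, RHS = 8/15 → fails
(5, 2): LHS = 1/7, RHS = 7/10 → fails
(7, 5): LHS = 1/12, RHS = 12/35 → fails

No pair satisfies the claim.

Answer: None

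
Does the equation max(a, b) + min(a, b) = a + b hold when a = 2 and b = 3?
Substituting a = 2, b = 3:

LHS = max(2, 3) + min(2, 3) = 5
RHS = 2 + 3 = 5

LHS = RHS, so the equation holds at this point.

Answer: Holds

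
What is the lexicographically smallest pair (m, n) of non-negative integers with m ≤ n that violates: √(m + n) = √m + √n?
(m, n) = (1, 1)

At (0, 6): both sides equal √(6) ≈ 2.449, so it holds there.

Substituting (1, 1) into the claim:
LHS = √(1 + 1) = √(2) ≈ 1.414
RHS = √1 + √1 = 2

Since LHS ≠ RHS, this pair disproves the claim, and no lexicographically smaller pair (m ≤ n, non-negative integers) does.

For instance (3, 4) is also a counterexample (LHS = √(7) ≈ 2.646, RHS = √(3) + 2 ≈ 3.732), but it's lexicographically larger.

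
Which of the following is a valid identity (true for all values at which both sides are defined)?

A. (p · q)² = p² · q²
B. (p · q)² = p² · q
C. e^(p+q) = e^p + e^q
A: holds — e.g. at (6, 7), both sides equal 1764.
B: fails at (2, 3) — LHS = 36, RHS = 12.
C: fails at (1, 3) — LHS = e^4 ≈ 54.6, RHS = e + e^3 ≈ 22.8.

Answer: A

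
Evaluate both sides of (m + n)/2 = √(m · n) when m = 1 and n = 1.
LHS = (1 + 1)/2 = 1
RHS = √(1 · 1) = 1

LHS = RHS: the two sides agree.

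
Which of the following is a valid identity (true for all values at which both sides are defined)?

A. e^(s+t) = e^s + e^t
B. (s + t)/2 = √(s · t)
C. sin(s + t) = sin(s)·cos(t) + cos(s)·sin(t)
C

A: fails at (1, 4) — LHS = e^5 ≈ 148.4, RHS = e + e^4 ≈ 57.32.
B: fails at (2, 3) — LHS = 5/2, RHS = √(6) ≈ 2.449.
C: holds — e.g. at (5, 8), both sides equal sin(13) ≈ 0.4202.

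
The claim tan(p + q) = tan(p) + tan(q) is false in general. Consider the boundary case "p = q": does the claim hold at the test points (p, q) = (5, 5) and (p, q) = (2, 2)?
No, fails at both test points

At (5, 5): LHS = tan(10) ≈ 0.6484 ≠ RHS = 2·tan(5) ≈ -6.761
At (2, 2): LHS = tan(4) ≈ 1.158 ≠ RHS = 2·tan(2) ≈ -4.37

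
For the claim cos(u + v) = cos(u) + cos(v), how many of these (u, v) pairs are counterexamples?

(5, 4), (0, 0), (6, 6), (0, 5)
4

Testing each pair:
(5, 4): LHS = cos(9) ≈ -0.9111, RHS = cos(4) + cos(5) ≈ -0.37 → counterexample
(0, 0): LHS = 1, RHS = 2 → counterexample
(6, 6): LHS = cos(12) ≈ 0.8439, RHS = 2·cos(6) ≈ 1.92 → counterexample
(0, 5): LHS = cos(5) ≈ 0.2837, RHS = cos(5) + 1 ≈ 1.284 → counterexample

That makes 4 counterexamples.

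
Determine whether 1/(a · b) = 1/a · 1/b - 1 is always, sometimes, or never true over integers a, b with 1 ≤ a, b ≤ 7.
Never true

The claim fails for every pair in the range. For instance at (a, b) = (6, 3): LHS = 1/18, RHS = -17/18.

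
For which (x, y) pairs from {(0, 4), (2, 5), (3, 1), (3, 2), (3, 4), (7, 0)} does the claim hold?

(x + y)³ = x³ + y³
(0, 4), (7, 0)

Testing each pair:
(0, 4): LHS = 64, RHS = 64 → holds
(2, 5): LHS = 343, RHS = 133 → fails
(3, 1): LHS = 64, RHS = 28 → fails
(3, 2): LHS = 125, RHS = 35 → fails
(3, 4): LHS = 343, RHS = 91 → fails
(7, 0): LHS = 343, RHS = 343 → holds

2 of 6 pairs satisfy the claim.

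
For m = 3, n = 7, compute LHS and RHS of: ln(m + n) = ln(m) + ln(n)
LHS = ln(3 + 7) = ln(10) ≈ 2.303
RHS = ln(3) + ln(7) ≈ 3.045

LHS ≠ RHS (they differ by about 0.7419), so the equation does not hold here.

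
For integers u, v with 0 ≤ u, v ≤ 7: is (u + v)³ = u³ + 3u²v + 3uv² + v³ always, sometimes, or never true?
The identity holds for every pair in the range. For instance at (u, v) = (7, 7): both sides equal 2744.

Answer: Always true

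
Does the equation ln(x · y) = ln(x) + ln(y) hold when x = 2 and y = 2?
Substituting x = 2, y = 2:

LHS = ln(2 · 2) = ln(4) ≈ 1.386
RHS = ln(2) + ln(2) = 2·ln(2) ≈ 1.386

LHS = RHS, so the equation holds at this point.

Answer: Holds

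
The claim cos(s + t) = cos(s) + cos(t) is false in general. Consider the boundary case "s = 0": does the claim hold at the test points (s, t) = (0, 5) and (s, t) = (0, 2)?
No, fails at both test points

At (0, 5): LHS = cos(5) ≈ 0.2837 ≠ RHS = cos(5) + 1 ≈ 1.284
At (0, 2): LHS = cos(2) ≈ -0.4161 ≠ RHS = cos(2) + 1 ≈ 0.5839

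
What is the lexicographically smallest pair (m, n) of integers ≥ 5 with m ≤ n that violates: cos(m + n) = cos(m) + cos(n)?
Substituting (5, 5) into the claim:
LHS = cos(5 + 5) = cos(10) ≈ -0.8391
RHS = cos(5) + cos(5) = 2·cos(5) ≈ 0.5673

Since LHS ≠ RHS, this pair disproves the claim, and no lexicographically smaller pair (m ≤ n, integers ≥ 5) does.

For instance (5, 11) is also a counterexample (LHS = cos(16) ≈ -0.9577, RHS = cos(11) + cos(5) ≈ 0.2881), but it's lexicographically larger.

Answer: (m, n) = (5, 5)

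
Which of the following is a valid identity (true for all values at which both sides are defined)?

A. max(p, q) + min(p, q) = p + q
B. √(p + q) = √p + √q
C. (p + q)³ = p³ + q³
A: holds — e.g. at (2, 2), both sides equal 4.
B: fails at (2, 2) — LHS = 2, RHS = 2·√(2) ≈ 2.828.
C: fails at (1, 1) — LHS = 8, RHS = 2.

Answer: A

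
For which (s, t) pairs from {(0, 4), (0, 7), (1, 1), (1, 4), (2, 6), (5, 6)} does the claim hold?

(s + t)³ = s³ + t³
(0, 4), (0, 7)

Testing each pair:
(0, 4): LHS = 64, RHS = 64 → holds
(0, 7): LHS = 343, RHS = 343 → holds
(1, 1): LHS = 8, RHS = 2 → fails
(1, 4): LHS = 125, RHS = 65 → fails
(2, 6): LHS = 512, RHS = 224 → fails
(5, 6): LHS = 1331, RHS = 341 → fails

2 of 6 pairs satisfy the claim.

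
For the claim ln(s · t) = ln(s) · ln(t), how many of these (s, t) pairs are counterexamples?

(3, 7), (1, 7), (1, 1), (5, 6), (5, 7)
4

Testing each pair:
(3, 7): LHS = ln(21) ≈ 3.045, RHS = ln(3)·ln(7) ≈ 2.138 → counterexample
(1, 7): LHS = ln(7) ≈ 1.946, RHS = 0 → counterexample
(1, 1): LHS = 0, RHS = 0 → satisfies claim
(5, 6): LHS = ln(30) ≈ 3.401, RHS = ln(5)·ln(6) ≈ 2.884 → counterexample
(5, 7): LHS = ln(35) ≈ 3.555, RHS = ln(5)·ln(7) ≈ 3.132 → counterexample

That makes 4 counterexamples.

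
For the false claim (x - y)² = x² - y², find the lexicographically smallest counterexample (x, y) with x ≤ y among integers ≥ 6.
(x, y) = (6, 7)

At (6, 6): both sides equal 0, so it holds there.

Substituting (6, 7) into the claim:
LHS = (6 - 7)² = 1
RHS = 6² - 7² = -13

Since LHS ≠ RHS, this pair disproves the claim, and no lexicographically smaller pair (x ≤ y, integers ≥ 6) does.

For instance (12, 13) is also a counterexample (LHS = 1, RHS = -25), but it's lexicographically larger.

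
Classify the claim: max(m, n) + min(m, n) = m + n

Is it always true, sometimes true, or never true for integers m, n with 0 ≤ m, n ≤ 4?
The identity holds for every pair in the range. For instance at (m, n) = (4, 4): both sides equal 8.

Answer: Always true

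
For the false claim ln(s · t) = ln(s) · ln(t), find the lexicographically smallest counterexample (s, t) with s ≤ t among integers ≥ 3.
(s, t) = (3, 3)

Substituting (3, 3) into the claim:
LHS = ln(3 · 3) = ln(9) ≈ 2.197
RHS = ln(3) · ln(3) = ln(3)² ≈ 1.207

Since LHS ≠ RHS, this pair disproves the claim, and no lexicographically smaller pair (s ≤ t, integers ≥ 3) does.

For instance (6, 6) is also a counterexample (LHS = ln(36) ≈ 3.584, RHS = ln(6)² ≈ 3.21), but it's lexicographically larger.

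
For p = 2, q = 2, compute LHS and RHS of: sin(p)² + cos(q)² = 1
LHS = sin(2)² + cos(2)² = 1
RHS = 1

LHS = RHS: the two sides agree.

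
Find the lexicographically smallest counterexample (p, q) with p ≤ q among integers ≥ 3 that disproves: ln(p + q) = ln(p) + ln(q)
Substituting (3, 3) into the claim:
LHS = ln(3 + 3) = ln(6) ≈ 1.792
RHS = ln(3) + ln(3) = 2·ln(3) ≈ 2.197

Since LHS ≠ RHS, this pair disproves the claim, and no lexicographically smaller pair (p ≤ q, integers ≥ 3) does.

For instance (4, 4) is also a counterexample (LHS = ln(8) ≈ 2.079, RHS = 2·ln(4) ≈ 2.773), but it's lexicographically larger.

Answer: (p, q) = (3, 3)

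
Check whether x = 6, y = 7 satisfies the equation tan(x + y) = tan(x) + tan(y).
Substituting x = 6, y = 7:

LHS = tan(6 + 7) = tan(13) ≈ 0.463
RHS = tan(6) + tan(7) ≈ 0.5804

LHS ≠ RHS, so the equation does not hold at this point.

Answer: Fails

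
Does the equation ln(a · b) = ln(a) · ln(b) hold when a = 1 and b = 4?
Substituting a = 1, b = 4:

LHS = ln(1 · 4) = ln(4) ≈ 1.386
RHS = ln(1) · ln(4) = 0

LHS ≠ RHS, so the equation does not hold at this point.

Answer: Fails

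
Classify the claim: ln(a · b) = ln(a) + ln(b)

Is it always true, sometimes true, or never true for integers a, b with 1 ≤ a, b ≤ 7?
The identity holds for every pair in the range. For instance at (a, b) = (7, 7): both sides equal ln(49) ≈ 3.892.

Answer: Always true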